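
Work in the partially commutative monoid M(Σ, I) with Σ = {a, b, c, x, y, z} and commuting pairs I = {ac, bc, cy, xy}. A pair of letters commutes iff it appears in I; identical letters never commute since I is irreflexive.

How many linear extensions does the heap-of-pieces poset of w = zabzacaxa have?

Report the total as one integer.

piece 0:z — minimal
piece 1:a rests on {0:z}
piece 2:b rests on {1:a}
piece 3:z rests on {2:b}
piece 4:a rests on {3:z}
piece 5:c rests on {3:z}
piece 6:a rests on {4:a}
piece 7:x rests on {5:c, 6:a}
piece 8:a rests on {7:x}
minimal pieces: {0:z}
ways to finish when only these pieces remain (= sum over removing one remaining piece with nothing left below it):
  1 left: {8}→1
  2 left: {7,8}→1
  3 left: {5,7,8}→1  {6,7,8}→1
  4 left: {4,6,7,8}→1  {5,6,7,8}→2
  5 left: {4,5,6,7,8}→3
  6 left: {3,4,5,6,7,8}→3
  7 left: {2,3,4,5,6,7,8}→3
  placing 0:z first → 3 extensions

3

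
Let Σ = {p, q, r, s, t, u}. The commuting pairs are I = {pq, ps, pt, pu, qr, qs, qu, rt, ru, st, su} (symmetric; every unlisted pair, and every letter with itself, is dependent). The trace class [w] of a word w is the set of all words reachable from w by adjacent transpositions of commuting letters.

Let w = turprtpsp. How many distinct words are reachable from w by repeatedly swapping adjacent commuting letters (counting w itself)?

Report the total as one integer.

252

0(t) covers ∅
1(u) covers 0:t
2(r) covers ∅
3(p) covers 2:r
4(r) covers 3:p
5(t) covers 1:u
6(p) covers 4:r
7(s) covers 4:r
8(p) covers 6:p
floor of heap: 0:t, 2:r
completions by unplaced set U, small U first (add the entries for U minus each lowest piece of U):
  |U|=1: {5}:1  {7}:1  {8}:1
  |U|=2: {1,5}:1  {5,7}:2  {5,8}:2  {6,8}:1  {7,8}:2
  |U|=3: {0,1,5}:1  {1,5,7}:3  {1,5,8}:3  {5,6,8}:3  {5,7,8}:6  {6,7,8}:3
  |U|=4: {0,1,5,7}:4  {0,1,5,8}:4  {1,5,6,8}:6  {1,5,7,8}:12  {4,6,7,8}:3  {5,6,7,8}:12
  |U|=5: {0,1,5,6,8}:10  {0,1,5,7,8}:20  {1,5,6,7,8}:30  {3,4,6,7,8}:3  {4,5,6,7,8}:15
  |U|=6: {0,1,5,6,7,8}:60  {1,4,5,6,7,8}:45  {2,3,4,6,7,8}:3  {3,4,5,6,7,8}:18
  |U|=7: {0,1,4,5,6,7,8}:105  {1,3,4,5,6,7,8}:63  {2,3,4,5,6,7,8}:21
  start at 0(t): 84
  start at 2(r): 168
sum over floor = 252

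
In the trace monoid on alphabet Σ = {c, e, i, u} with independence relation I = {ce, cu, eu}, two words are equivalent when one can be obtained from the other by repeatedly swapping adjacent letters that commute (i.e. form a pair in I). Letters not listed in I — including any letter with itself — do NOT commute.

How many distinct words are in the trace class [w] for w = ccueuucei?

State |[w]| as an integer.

#0=c has no predecessor
#1=c depends on [0:c]
#2=u has no predecessor
#3=e has no predecessor
#4=u depends on [2:u]
#5=u depends on [4:u]
#6=c depends on [1:c]
#7=e depends on [3:e]
#8=i depends on [5:u, 6:c, 7:e]
sources: [0:c, 2:u, 3:e]
N(rest) = Σ N(rest − s) over sources s of rest; N(one piece) = 1:
  size 1 → [8]=1
  size 2 → [5,8]=1  [6,8]=1  [7,8]=1
  size 3 → [1,6,8]=1  [3,7,8]=1  [4,5,8]=1  [5,6,8]=2  [5,7,8]=2  [6,7,8]=2
  size 4 → [0,1,6,8]=1  [1,5,6,8]=3  [1,6,7,8]=3  [2,4,5,8]=1  [3,5,7,8]=3  [3,6,7,8]=3  [4,5,6,8]=3  [4,5,7,8]=3  [5,6,7,8]=6
  size 5 → [0,1,5,6,8]=4  [0,1,6,7,8]=4  [1,3,6,7,8]=6  [1,4,5,6,8]=6  [1,5,6,7,8]=12  [2,4,5,6,8]=4  [2,4,5,7,8]=4  [3,4,5,7,8]=6  [3,5,6,7,8]=12  [4,5,6,7,8]=12
  size 6 → [0,1,3,6,7,8]=10  [0,1,4,5,6,8]=10  [0,1,5,6,7,8]=20  [1,2,4,5,6,8]=10  [1,3,5,6,7,8]=30  [1,4,5,6,7,8]=30  [2,3,4,5,7,8]=10  [2,4,5,6,7,8]=20  [3,4,5,6,7,8]=30
  size 7 → [0,1,2,4,5,6,8]=20  [0,1,3,5,6,7,8]=60  [0,1,4,5,6,7,8]=60  [1,2,4,5,6,7,8]=60  [1,3,4,5,6,7,8]=90  [2,3,4,5,6,7,8]=60
  first=0(c) contributes 210
  first=2(u) contributes 210
  first=3(e) contributes 140
|[w]| = 560

560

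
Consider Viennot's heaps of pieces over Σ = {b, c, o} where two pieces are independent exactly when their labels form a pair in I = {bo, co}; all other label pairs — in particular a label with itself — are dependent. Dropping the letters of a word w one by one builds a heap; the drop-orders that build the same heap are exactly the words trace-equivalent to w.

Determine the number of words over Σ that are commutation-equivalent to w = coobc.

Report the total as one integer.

drop 0:c onto floor
drop 1:o onto floor
drop 2:o onto {1:o}
drop 3:b onto {0:c}
drop 4:c onto {3:b}
ground layer = {0:c, 1:o}
drop-orders for the pieces not yet dropped (sum over which currently-grounded one goes next):
  1 to go: {2} 1  {4} 1
  2 to go: {1,2} 1  {2,4} 2  {3,4} 1
  3 to go: {0,3,4} 1  {1,2,4} 3  {2,3,4} 3
  if 0:c drops first: 6 orders
  if 1:o drops first: 4 orders
heap linearizations: 10

10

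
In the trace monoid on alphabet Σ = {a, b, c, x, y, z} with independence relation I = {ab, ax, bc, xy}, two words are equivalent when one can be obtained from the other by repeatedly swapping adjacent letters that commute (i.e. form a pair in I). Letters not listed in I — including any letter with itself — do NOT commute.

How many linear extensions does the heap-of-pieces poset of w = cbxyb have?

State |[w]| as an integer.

4

piece 0:c — minimal
piece 1:b — minimal
piece 2:x rests on {0:c, 1:b}
piece 3:y rests on {0:c, 1:b}
piece 4:b rests on {2:x, 3:y}
minimal pieces: {0:c, 1:b}
ways to finish when only these pieces remain (= sum over removing one remaining piece with nothing left below it):
  1 left: {4}→1
  2 left: {2,4}→1  {3,4}→1
  3 left: {2,3,4}→2
  placing 0:c first → 2 extensions
  placing 1:b first → 2 extensions
total linear extensions = 4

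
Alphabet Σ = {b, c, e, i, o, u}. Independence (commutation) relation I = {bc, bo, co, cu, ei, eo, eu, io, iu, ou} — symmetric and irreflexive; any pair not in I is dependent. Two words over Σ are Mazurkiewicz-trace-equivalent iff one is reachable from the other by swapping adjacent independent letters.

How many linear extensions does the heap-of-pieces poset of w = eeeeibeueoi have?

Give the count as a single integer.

#0=e has no predecessor
#1=e depends on [0:e]
#2=e depends on [1:e]
#3=e depends on [2:e]
#4=i has no predecessor
#5=b depends on [3:e, 4:i]
#6=e depends on [5:b]
#7=u depends on [5:b]
#8=e depends on [6:e]
#9=o has no predecessor
#10=i depends on [5:b]
sources: [0:e, 4:i, 9:o]
N(rest) = Σ N(rest − s) over sources s of rest; N(one piece) = 1:
  size 1 → [7]=1  [8]=1  [9]=1  [10]=1
  size 2 → [6,8]=1  [7,8]=2  [7,9]=2  [7,10]=2  [8,9]=2  [8,10]=2  [9,10]=2
  size 3 → [6,7,8]=3  [6,8,9]=3  [6,8,10]=3  [7,8,9]=6  [7,8,10]=6  [7,9,10]=6  [8,9,10]=6
  size 4 → [6,7,8,9]=12  [6,7,8,10]=12  [6,8,9,10]=12  [7,8,9,10]=24
  size 5 → [5,6,7,8,10]=12  [6,7,8,9,10]=60
  size 6 → [3,5,6,7,8,10]=12  [4,5,6,7,8,10]=12  [5,6,7,8,9,10]=72
  size 7 → [2,3,5,6,7,8,10]=12  [3,4,5,6,7,8,10]=24  [3,5,6,7,8,9,10]=84  [4,5,6,7,8,9,10]=84
  size 8 → [1,2,3,5,6,7,8,10]=12  [2,3,4,5,6,7,8,10]=36  [2,3,5,6,7,8,9,10]=96  [3,4,5,6,7,8,9,10]=192
  size 9 → [0,1,2,3,5,6,7,8,10]=12  [1,2,3,4,5,6,7,8,10]=48  [1,2,3,5,6,7,8,9,10]=108  [2,3,4,5,6,7,8,9,10]=324
  first=0(e) contributes 480
  first=4(i) contributes 120
  first=9(o) contributes 60
|[w]| = 660

660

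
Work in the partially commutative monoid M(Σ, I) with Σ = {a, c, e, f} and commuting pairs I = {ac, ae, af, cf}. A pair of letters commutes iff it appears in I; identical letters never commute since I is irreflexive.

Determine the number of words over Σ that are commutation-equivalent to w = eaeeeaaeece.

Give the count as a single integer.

0(e) covers ∅
1(a) covers ∅
2(e) covers 0:e
3(e) covers 2:e
4(e) covers 3:e
5(a) covers 1:a
6(a) covers 5:a
7(e) covers 4:e
8(e) covers 7:e
9(c) covers 8:e
10(e) covers 9:c
floor of heap: 0:e, 1:a
completions by unplaced set U, small U first (add the entries for U minus each lowest piece of U):
  |U|=1: {6}:1  {10}:1
  |U|=2: {5,6}:1  {6,10}:2  {9,10}:1
  |U|=3: {1,5,6}:1  {5,6,10}:3  {6,9,10}:3  {8,9,10}:1
  |U|=4: {1,5,6,10}:4  {5,6,9,10}:6  {6,8,9,10}:4  {7,8,9,10}:1
  |U|=5: {1,5,6,9,10}:10  {4,7,8,9,10}:1  {5,6,8,9,10}:10  {6,7,8,9,10}:5
  |U|=6: {1,5,6,8,9,10}:20  {3,4,7,8,9,10}:1  {4,6,7,8,9,10}:6  {5,6,7,8,9,10}:15
  |U|=7: {1,5,6,7,8,9,10}:35  {2,3,4,7,8,9,10}:1  {3,4,6,7,8,9,10}:7  {4,5,6,7,8,9,10}:21
  |U|=8: {0,2,3,4,7,8,9,10}:1  {1,4,5,6,7,8,9,10}:56  {2,3,4,6,7,8,9,10}:8  {3,4,5,6,7,8,9,10}:28
  |U|=9: {0,2,3,4,6,7,8,9,10}:9  {1,3,4,5,6,7,8,9,10}:84  {2,3,4,5,6,7,8,9,10}:36
  start at 0(e): 120
  start at 1(a): 45
sum over floor = 165

165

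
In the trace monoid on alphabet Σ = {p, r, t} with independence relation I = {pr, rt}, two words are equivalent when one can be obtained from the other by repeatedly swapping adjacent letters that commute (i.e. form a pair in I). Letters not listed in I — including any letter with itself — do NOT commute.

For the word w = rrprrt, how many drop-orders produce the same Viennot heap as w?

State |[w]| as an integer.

15

0(r) covers ∅
1(r) covers 0:r
2(p) covers ∅
3(r) covers 1:r
4(r) covers 3:r
5(t) covers 2:p
floor of heap: 0:r, 2:p
completions by unplaced set U, small U first (add the entries for U minus each lowest piece of U):
  |U|=1: {4}:1  {5}:1
  |U|=2: {2,5}:1  {3,4}:1  {4,5}:2
  |U|=3: {1,3,4}:1  {2,4,5}:3  {3,4,5}:3
  |U|=4: {0,1,3,4}:1  {1,3,4,5}:4  {2,3,4,5}:6
  start at 0(r): 10
  start at 2(p): 5
sum over floor = 15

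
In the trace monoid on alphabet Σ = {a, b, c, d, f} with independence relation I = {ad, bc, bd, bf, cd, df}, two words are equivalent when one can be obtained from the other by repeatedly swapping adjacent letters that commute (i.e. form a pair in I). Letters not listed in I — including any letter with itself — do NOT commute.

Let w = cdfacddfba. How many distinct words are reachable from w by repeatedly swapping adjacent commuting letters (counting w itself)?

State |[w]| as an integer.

#0=c has no predecessor
#1=d has no predecessor
#2=f depends on [0:c]
#3=a depends on [2:f]
#4=c depends on [3:a]
#5=d depends on [1:d]
#6=d depends on [5:d]
#7=f depends on [4:c]
#8=b depends on [3:a]
#9=a depends on [7:f, 8:b]
sources: [0:c, 1:d]
N(rest) = Σ N(rest − s) over sources s of rest; N(one piece) = 1:
  size 1 → [6]=1  [9]=1
  size 2 → [5,6]=1  [6,9]=2  [7,9]=1  [8,9]=1
  size 3 → [1,5,6]=1  [4,7,9]=1  [5,6,9]=3  [6,7,9]=3  [6,8,9]=3  [7,8,9]=2
  size 4 → [1,5,6,9]=4  [4,6,7,9]=4  [4,7,8,9]=3  [5,6,7,9]=6  [5,6,8,9]=6  [6,7,8,9]=8
  size 5 → [1,5,6,7,9]=10  [1,5,6,8,9]=10  [3,4,7,8,9]=3  [4,5,6,7,9]=10  [4,6,7,8,9]=15  [5,6,7,8,9]=20
  size 6 → [1,4,5,6,7,9]=20  [1,5,6,7,8,9]=40  [2,3,4,7,8,9]=3  [3,4,6,7,8,9]=18  [4,5,6,7,8,9]=45
  size 7 → [0,2,3,4,7,8,9]=3  [1,4,5,6,7,8,9]=105  [2,3,4,6,7,8,9]=21  [3,4,5,6,7,8,9]=63
  size 8 → [0,2,3,4,6,7,8,9]=24  [1,3,4,5,6,7,8,9]=168  [2,3,4,5,6,7,8,9]=84
  first=0(c) contributes 252
  first=1(d) contributes 108
|[w]| = 360

360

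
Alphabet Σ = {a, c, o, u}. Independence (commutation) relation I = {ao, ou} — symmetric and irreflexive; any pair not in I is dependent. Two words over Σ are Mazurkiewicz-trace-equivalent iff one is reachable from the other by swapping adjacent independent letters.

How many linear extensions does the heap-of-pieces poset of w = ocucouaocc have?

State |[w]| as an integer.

6

drop 0:o onto floor
drop 1:c onto {0:o}
drop 2:u onto {1:c}
drop 3:c onto {2:u}
drop 4:o onto {3:c}
drop 5:u onto {3:c}
drop 6:a onto {5:u}
drop 7:o onto {4:o}
drop 8:c onto {6:a, 7:o}
drop 9:c onto {8:c}
ground layer = {0:o}
drop-orders for the pieces not yet dropped (sum over which currently-grounded one goes next):
  1 to go: {9} 1
  2 to go: {8,9} 1
  3 to go: {6,8,9} 1  {7,8,9} 1
  4 to go: {4,7,8,9} 1  {5,6,8,9} 1  {6,7,8,9} 2
  5 to go: {4,6,7,8,9} 3  {5,6,7,8,9} 3
  6 to go: {4,5,6,7,8,9} 6
  7 to go: {3,4,5,6,7,8,9} 6
  8 to go: {2,3,4,5,6,7,8,9} 6
  if 0:o drops first: 6 orders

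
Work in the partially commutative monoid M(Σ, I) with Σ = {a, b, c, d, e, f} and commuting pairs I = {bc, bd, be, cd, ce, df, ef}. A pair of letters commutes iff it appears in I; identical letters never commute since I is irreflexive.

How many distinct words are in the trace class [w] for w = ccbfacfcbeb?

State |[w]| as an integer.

drop 0:c onto floor
drop 1:c onto {0:c}
drop 2:b onto floor
drop 3:f onto {1:c, 2:b}
drop 4:a onto {3:f}
drop 5:c onto {4:a}
drop 6:f onto {5:c}
drop 7:c onto {6:f}
drop 8:b onto {6:f}
drop 9:e onto {4:a}
drop 10:b onto {8:b}
ground layer = {0:c, 2:b}
drop-orders for the pieces not yet dropped (sum over which currently-grounded one goes next):
  1 to go: {7} 1  {9} 1  {10} 1
  2 to go: {7,9} 2  {7,10} 2  {8,10} 1  {9,10} 2
  3 to go: {7,8,10} 3  {7,9,10} 6  {8,9,10} 3
  4 to go: {6,7,8,10} 3  {7,8,9,10} 12
  5 to go: {5,6,7,8,10} 3  {6,7,8,9,10} 15
  6 to go: {5,6,7,8,9,10} 18
  7 to go: {4,5,6,7,8,9,10} 18
  8 to go: {3,4,5,6,7,8,9,10} 18
  9 to go: {1,3,4,5,6,7,8,9,10} 18  {2,3,4,5,6,7,8,9,10} 18
  if 0:c drops first: 36 orders
  if 2:b drops first: 18 orders
heap linearizations: 54

54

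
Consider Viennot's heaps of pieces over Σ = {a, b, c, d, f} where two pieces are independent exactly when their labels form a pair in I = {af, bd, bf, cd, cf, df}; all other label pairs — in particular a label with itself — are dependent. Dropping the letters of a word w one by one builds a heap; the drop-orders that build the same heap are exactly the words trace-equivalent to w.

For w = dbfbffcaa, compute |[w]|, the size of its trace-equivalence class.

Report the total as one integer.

336

piece 0:d — minimal
piece 1:b — minimal
piece 2:f — minimal
piece 3:b rests on {1:b}
piece 4:f rests on {2:f}
piece 5:f rests on {4:f}
piece 6:c rests on {3:b}
piece 7:a rests on {0:d, 6:c}
piece 8:a rests on {7:a}
minimal pieces: {0:d, 1:b, 2:f}
ways to finish when only these pieces remain (= sum over removing one remaining piece with nothing left below it):
  1 left: {5}→1  {8}→1
  2 left: {4,5}→1  {5,8}→2  {7,8}→1
  3 left: {0,7,8}→1  {2,4,5}→1  {4,5,8}→3  {5,7,8}→3  {6,7,8}→1
  4 left: {0,5,7,8}→4  {0,6,7,8}→2  {2,4,5,8}→4  {3,6,7,8}→1  {4,5,7,8}→6  {5,6,7,8}→4
  5 left: {0,3,6,7,8}→3  {0,4,5,7,8}→10  {0,5,6,7,8}→10  {1,3,6,7,8}→1  {2,4,5,7,8}→10  {3,5,6,7,8}→5  {4,5,6,7,8}→10
  6 left: {0,1,3,6,7,8}→4  {0,2,4,5,7,8}→20  {0,3,5,6,7,8}→18  {0,4,5,6,7,8}→30  {1,3,5,6,7,8}→6  {2,4,5,6,7,8}→20  {3,4,5,6,7,8}→15
  7 left: {0,1,3,5,6,7,8}→28  {0,2,4,5,6,7,8}→70  {0,3,4,5,6,7,8}→63  {1,3,4,5,6,7,8}→21  {2,3,4,5,6,7,8}→35
  placing 0:d first → 56 extensions
  placing 1:b first → 168 extensions
  placing 2:f first → 112 extensions
total linear extensions = 336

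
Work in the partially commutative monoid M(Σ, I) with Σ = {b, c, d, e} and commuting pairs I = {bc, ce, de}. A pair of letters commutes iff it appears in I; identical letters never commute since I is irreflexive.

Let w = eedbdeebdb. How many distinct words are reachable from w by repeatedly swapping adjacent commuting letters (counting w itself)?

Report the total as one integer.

9

#0=e has no predecessor
#1=e depends on [0:e]
#2=d has no predecessor
#3=b depends on [1:e, 2:d]
#4=d depends on [3:b]
#5=e depends on [3:b]
#6=e depends on [5:e]
#7=b depends on [4:d, 6:e]
#8=d depends on [7:b]
#9=b depends on [8:d]
sources: [0:e, 2:d]
N(rest) = Σ N(rest − s) over sources s of rest; N(one piece) = 1:
  size 1 → [9]=1
  size 2 → [8,9]=1
  size 3 → [7,8,9]=1
  size 4 → [4,7,8,9]=1  [6,7,8,9]=1
  size 5 → [4,6,7,8,9]=2  [5,6,7,8,9]=1
  size 6 → [4,5,6,7,8,9]=3
  size 7 → [3,4,5,6,7,8,9]=3
  size 8 → [1,3,4,5,6,7,8,9]=3  [2,3,4,5,6,7,8,9]=3
  first=0(e) contributes 6
  first=2(d) contributes 3
|[w]| = 9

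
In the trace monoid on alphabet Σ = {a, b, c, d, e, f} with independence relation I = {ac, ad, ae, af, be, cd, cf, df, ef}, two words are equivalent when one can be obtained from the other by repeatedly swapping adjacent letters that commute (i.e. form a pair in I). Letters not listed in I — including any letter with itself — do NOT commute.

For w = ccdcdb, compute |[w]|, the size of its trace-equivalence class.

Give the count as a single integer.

0(c) covers ∅
1(c) covers 0:c
2(d) covers ∅
3(c) covers 1:c
4(d) covers 2:d
5(b) covers 3:c, 4:d
floor of heap: 0:c, 2:d
completions by unplaced set U, small U first (add the entries for U minus each lowest piece of U):
  |U|=1: {5}:1
  |U|=2: {3,5}:1  {4,5}:1
  |U|=3: {1,3,5}:1  {2,4,5}:1  {3,4,5}:2
  |U|=4: {0,1,3,5}:1  {1,3,4,5}:3  {2,3,4,5}:3
  start at 0(c): 6
  start at 2(d): 4
sum over floor = 10

10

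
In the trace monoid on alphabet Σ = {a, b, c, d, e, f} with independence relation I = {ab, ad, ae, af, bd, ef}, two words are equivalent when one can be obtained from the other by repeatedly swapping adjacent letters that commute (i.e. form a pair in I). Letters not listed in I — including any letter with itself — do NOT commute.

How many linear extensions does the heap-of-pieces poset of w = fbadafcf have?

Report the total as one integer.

piece 0:f — minimal
piece 1:b rests on {0:f}
piece 2:a — minimal
piece 3:d rests on {0:f}
piece 4:a rests on {2:a}
piece 5:f rests on {1:b, 3:d}
piece 6:c rests on {4:a, 5:f}
piece 7:f rests on {6:c}
minimal pieces: {0:f, 2:a}
ways to finish when only these pieces remain (= sum over removing one remaining piece with nothing left below it):
  1 left: {7}→1
  2 left: {6,7}→1
  3 left: {4,6,7}→1  {5,6,7}→1
  4 left: {1,5,6,7}→1  {2,4,6,7}→1  {3,5,6,7}→1  {4,5,6,7}→2
  5 left: {1,3,5,6,7}→2  {1,4,5,6,7}→3  {2,4,5,6,7}→3  {3,4,5,6,7}→3
  6 left: {0,1,3,5,6,7}→2  {1,2,4,5,6,7}→6  {1,3,4,5,6,7}→8  {2,3,4,5,6,7}→6
  placing 0:f first → 20 extensions
  placing 2:a first → 10 extensions
total linear extensions = 30

30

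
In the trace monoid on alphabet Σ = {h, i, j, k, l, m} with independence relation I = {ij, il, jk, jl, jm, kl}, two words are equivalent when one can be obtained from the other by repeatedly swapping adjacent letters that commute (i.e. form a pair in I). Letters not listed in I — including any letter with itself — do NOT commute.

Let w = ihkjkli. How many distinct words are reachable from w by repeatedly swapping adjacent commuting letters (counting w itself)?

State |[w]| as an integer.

20

0(i) covers ∅
1(h) covers 0:i
2(k) covers 1:h
3(j) covers 1:h
4(k) covers 2:k
5(l) covers 1:h
6(i) covers 4:k
floor of heap: 0:i
completions by unplaced set U, small U first (add the entries for U minus each lowest piece of U):
  |U|=1: {3}:1  {5}:1  {6}:1
  |U|=2: {3,5}:2  {3,6}:2  {4,6}:1  {5,6}:2
  |U|=3: {2,4,6}:1  {3,4,6}:3  {3,5,6}:6  {4,5,6}:3
  |U|=4: {2,3,4,6}:4  {2,4,5,6}:4  {3,4,5,6}:12
  |U|=5: {2,3,4,5,6}:20
  start at 0(i): 20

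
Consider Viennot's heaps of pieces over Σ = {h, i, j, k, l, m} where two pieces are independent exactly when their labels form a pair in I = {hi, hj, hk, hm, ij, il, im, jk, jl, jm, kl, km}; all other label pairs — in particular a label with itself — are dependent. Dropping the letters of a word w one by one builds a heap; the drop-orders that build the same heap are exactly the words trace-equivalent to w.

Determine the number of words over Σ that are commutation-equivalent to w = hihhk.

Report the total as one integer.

#0=h has no predecessor
#1=i has no predecessor
#2=h depends on [0:h]
#3=h depends on [2:h]
#4=k depends on [1:i]
sources: [0:h, 1:i]
N(rest) = Σ N(rest − s) over sources s of rest; N(one piece) = 1:
  size 1 → [3]=1  [4]=1
  size 2 → [1,4]=1  [2,3]=1  [3,4]=2
  size 3 → [0,2,3]=1  [1,3,4]=3  [2,3,4]=3
  first=0(h) contributes 6
  first=1(i) contributes 4
|[w]| = 10

10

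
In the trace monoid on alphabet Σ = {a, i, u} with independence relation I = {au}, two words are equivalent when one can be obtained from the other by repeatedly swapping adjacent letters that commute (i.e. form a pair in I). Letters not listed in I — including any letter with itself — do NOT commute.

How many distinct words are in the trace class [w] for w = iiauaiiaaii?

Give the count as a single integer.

3

drop 0:i onto floor
drop 1:i onto {0:i}
drop 2:a onto {1:i}
drop 3:u onto {1:i}
drop 4:a onto {2:a}
drop 5:i onto {3:u, 4:a}
drop 6:i onto {5:i}
drop 7:a onto {6:i}
drop 8:a onto {7:a}
drop 9:i onto {8:a}
drop 10:i onto {9:i}
ground layer = {0:i}
drop-orders for the pieces not yet dropped (sum over which currently-grounded one goes next):
  1 to go: {10} 1
  2 to go: {9,10} 1
  3 to go: {8,9,10} 1
  4 to go: {7,8,9,10} 1
  5 to go: {6,7,8,9,10} 1
  6 to go: {5,6,7,8,9,10} 1
  7 to go: {3,5,6,7,8,9,10} 1  {4,5,6,7,8,9,10} 1
  8 to go: {2,4,5,6,7,8,9,10} 1  {3,4,5,6,7,8,9,10} 2
  9 to go: {2,3,4,5,6,7,8,9,10} 3
  if 0:i drops first: 3 orders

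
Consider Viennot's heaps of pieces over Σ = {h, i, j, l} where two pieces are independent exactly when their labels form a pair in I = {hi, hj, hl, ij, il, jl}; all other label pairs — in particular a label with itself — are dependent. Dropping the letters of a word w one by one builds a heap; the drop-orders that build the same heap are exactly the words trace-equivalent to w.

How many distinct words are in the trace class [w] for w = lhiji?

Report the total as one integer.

60

drop 0:l onto floor
drop 1:h onto floor
drop 2:i onto floor
drop 3:j onto floor
drop 4:i onto {2:i}
ground layer = {0:l, 1:h, 2:i, 3:j}
drop-orders for the pieces not yet dropped (sum over which currently-grounded one goes next):
  1 to go: {0} 1  {1} 1  {3} 1  {4} 1
  2 to go: {0,1} 2  {0,3} 2  {0,4} 2  {1,3} 2  {1,4} 2  {2,4} 1  {3,4} 2
  3 to go: {0,1,3} 6  {0,1,4} 6  {0,2,4} 3  {0,3,4} 6  {1,2,4} 3  {1,3,4} 6  {2,3,4} 3
  if 0:l drops first: 12 orders
  if 1:h drops first: 12 orders
  if 2:i drops first: 24 orders
  if 3:j drops first: 12 orders
heap linearizations: 60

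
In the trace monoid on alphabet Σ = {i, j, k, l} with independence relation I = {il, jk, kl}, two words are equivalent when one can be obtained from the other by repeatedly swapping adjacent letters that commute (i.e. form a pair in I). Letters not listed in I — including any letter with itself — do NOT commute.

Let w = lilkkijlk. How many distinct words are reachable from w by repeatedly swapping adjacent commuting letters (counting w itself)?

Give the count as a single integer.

drop 0:l onto floor
drop 1:i onto floor
drop 2:l onto {0:l}
drop 3:k onto {1:i}
drop 4:k onto {3:k}
drop 5:i onto {4:k}
drop 6:j onto {2:l, 5:i}
drop 7:l onto {6:j}
drop 8:k onto {5:i}
ground layer = {0:l, 1:i}
drop-orders for the pieces not yet dropped (sum over which currently-grounded one goes next):
  1 to go: {7} 1  {8} 1
  2 to go: {6,7} 1  {7,8} 2
  3 to go: {2,6,7} 1  {6,7,8} 3
  4 to go: {0,2,6,7} 1  {2,6,7,8} 4  {5,6,7,8} 3
  5 to go: {0,2,6,7,8} 5  {2,5,6,7,8} 7  {4,5,6,7,8} 3
  6 to go: {0,2,5,6,7,8} 12  {2,4,5,6,7,8} 10  {3,4,5,6,7,8} 3
  7 to go: {0,2,4,5,6,7,8} 22  {1,3,4,5,6,7,8} 3  {2,3,4,5,6,7,8} 13
  if 0:l drops first: 16 orders
  if 1:i drops first: 35 orders
heap linearizations: 51

51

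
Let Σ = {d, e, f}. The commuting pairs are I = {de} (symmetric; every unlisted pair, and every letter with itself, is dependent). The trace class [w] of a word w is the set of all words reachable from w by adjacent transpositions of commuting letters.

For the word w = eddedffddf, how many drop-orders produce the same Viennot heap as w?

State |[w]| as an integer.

10

#0=e has no predecessor
#1=d has no predecessor
#2=d depends on [1:d]
#3=e depends on [0:e]
#4=d depends on [2:d]
#5=f depends on [3:e, 4:d]
#6=f depends on [5:f]
#7=d depends on [6:f]
#8=d depends on [7:d]
#9=f depends on [8:d]
sources: [0:e, 1:d]
N(rest) = Σ N(rest − s) over sources s of rest; N(one piece) = 1:
  size 1 → [9]=1
  size 2 → [8,9]=1
  size 3 → [7,8,9]=1
  size 4 → [6,7,8,9]=1
  size 5 → [5,6,7,8,9]=1
  size 6 → [3,5,6,7,8,9]=1  [4,5,6,7,8,9]=1
  size 7 → [0,3,5,6,7,8,9]=1  [2,4,5,6,7,8,9]=1  [3,4,5,6,7,8,9]=2
  size 8 → [0,3,4,5,6,7,8,9]=3  [1,2,4,5,6,7,8,9]=1  [2,3,4,5,6,7,8,9]=3
  first=0(e) contributes 4
  first=1(d) contributes 6
|[w]| = 10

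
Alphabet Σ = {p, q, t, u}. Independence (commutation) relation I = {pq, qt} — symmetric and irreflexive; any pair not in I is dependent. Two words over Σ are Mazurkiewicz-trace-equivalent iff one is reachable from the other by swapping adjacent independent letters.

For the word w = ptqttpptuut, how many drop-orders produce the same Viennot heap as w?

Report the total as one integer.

0(p) covers ∅
1(t) covers 0:p
2(q) covers ∅
3(t) covers 1:t
4(t) covers 3:t
5(p) covers 4:t
6(p) covers 5:p
7(t) covers 6:p
8(u) covers 2:q, 7:t
9(u) covers 8:u
10(t) covers 9:u
floor of heap: 0:p, 2:q
completions by unplaced set U, small U first (add the entries for U minus each lowest piece of U):
  |U|=1: {10}:1
  |U|=2: {9,10}:1
  |U|=3: {8,9,10}:1
  |U|=4: {2,8,9,10}:1  {7,8,9,10}:1
  |U|=5: {2,7,8,9,10}:2  {6,7,8,9,10}:1
  |U|=6: {2,6,7,8,9,10}:3  {5,6,7,8,9,10}:1
  |U|=7: {2,5,6,7,8,9,10}:4  {4,5,6,7,8,9,10}:1
  |U|=8: {2,4,5,6,7,8,9,10}:5  {3,4,5,6,7,8,9,10}:1
  |U|=9: {1,3,4,5,6,7,8,9,10}:1  {2,3,4,5,6,7,8,9,10}:6
  start at 0(p): 7
  start at 2(q): 1
sum over floor = 8

8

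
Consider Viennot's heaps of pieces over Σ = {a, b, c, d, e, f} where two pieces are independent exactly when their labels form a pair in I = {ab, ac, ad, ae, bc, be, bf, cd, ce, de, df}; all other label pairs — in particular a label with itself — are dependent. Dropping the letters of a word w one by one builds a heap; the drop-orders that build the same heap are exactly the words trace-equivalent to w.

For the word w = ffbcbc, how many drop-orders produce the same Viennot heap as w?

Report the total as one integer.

15

drop 0:f onto floor
drop 1:f onto {0:f}
drop 2:b onto floor
drop 3:c onto {1:f}
drop 4:b onto {2:b}
drop 5:c onto {3:c}
ground layer = {0:f, 2:b}
drop-orders for the pieces not yet dropped (sum over which currently-grounded one goes next):
  1 to go: {4} 1  {5} 1
  2 to go: {2,4} 1  {3,5} 1  {4,5} 2
  3 to go: {1,3,5} 1  {2,4,5} 3  {3,4,5} 3
  4 to go: {0,1,3,5} 1  {1,3,4,5} 4  {2,3,4,5} 6
  if 0:f drops first: 10 orders
  if 2:b drops first: 5 orders
heap linearizations: 15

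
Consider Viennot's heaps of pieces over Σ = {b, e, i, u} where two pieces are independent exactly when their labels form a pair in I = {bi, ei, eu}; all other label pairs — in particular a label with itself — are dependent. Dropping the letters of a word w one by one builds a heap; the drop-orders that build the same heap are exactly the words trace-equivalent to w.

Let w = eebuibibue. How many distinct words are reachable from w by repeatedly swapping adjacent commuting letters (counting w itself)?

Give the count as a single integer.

16

0(e) covers ∅
1(e) covers 0:e
2(b) covers 1:e
3(u) covers 2:b
4(i) covers 3:u
5(b) covers 3:u
6(i) covers 4:i
7(b) covers 5:b
8(u) covers 6:i, 7:b
9(e) covers 7:b
floor of heap: 0:e
completions by unplaced set U, small U first (add the entries for U minus each lowest piece of U):
  |U|=1: {8}:1  {9}:1
  |U|=2: {6,8}:1  {8,9}:2
  |U|=3: {4,6,8}:1  {6,8,9}:3  {7,8,9}:2
  |U|=4: {4,6,8,9}:4  {5,7,8,9}:2  {6,7,8,9}:5
  |U|=5: {4,6,7,8,9}:9  {5,6,7,8,9}:7
  |U|=6: {4,5,6,7,8,9}:16
  |U|=7: {3,4,5,6,7,8,9}:16
  |U|=8: {2,3,4,5,6,7,8,9}:16
  start at 0(e): 16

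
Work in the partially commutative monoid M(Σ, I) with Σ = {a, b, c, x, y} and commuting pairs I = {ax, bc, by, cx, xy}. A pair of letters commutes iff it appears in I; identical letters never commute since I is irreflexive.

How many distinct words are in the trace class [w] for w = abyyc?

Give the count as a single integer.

4

piece 0:a — minimal
piece 1:b rests on {0:a}
piece 2:y rests on {0:a}
piece 3:y rests on {2:y}
piece 4:c rests on {3:y}
minimal pieces: {0:a}
ways to finish when only these pieces remain (= sum over removing one remaining piece with nothing left below it):
  1 left: {1}→1  {4}→1
  2 left: {1,4}→2  {3,4}→1
  3 left: {1,3,4}→3  {2,3,4}→1
  placing 0:a first → 4 extensions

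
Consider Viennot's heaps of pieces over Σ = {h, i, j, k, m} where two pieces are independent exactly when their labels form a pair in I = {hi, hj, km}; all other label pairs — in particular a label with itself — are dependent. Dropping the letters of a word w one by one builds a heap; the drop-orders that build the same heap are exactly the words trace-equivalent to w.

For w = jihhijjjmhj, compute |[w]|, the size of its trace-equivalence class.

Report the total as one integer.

56

drop 0:j onto floor
drop 1:i onto {0:j}
drop 2:h onto floor
drop 3:h onto {2:h}
drop 4:i onto {1:i}
drop 5:j onto {4:i}
drop 6:j onto {5:j}
drop 7:j onto {6:j}
drop 8:m onto {3:h, 7:j}
drop 9:h onto {8:m}
drop 10:j onto {8:m}
ground layer = {0:j, 2:h}
drop-orders for the pieces not yet dropped (sum over which currently-grounded one goes next):
  1 to go: {9} 1  {10} 1
  2 to go: {9,10} 2
  3 to go: {8,9,10} 2
  4 to go: {3,8,9,10} 2  {7,8,9,10} 2
  5 to go: {2,3,8,9,10} 2  {3,7,8,9,10} 4  {6,7,8,9,10} 2
  6 to go: {2,3,7,8,9,10} 6  {3,6,7,8,9,10} 6  {5,6,7,8,9,10} 2
  7 to go: {2,3,6,7,8,9,10} 12  {3,5,6,7,8,9,10} 8  {4,5,6,7,8,9,10} 2
  8 to go: {1,4,5,6,7,8,9,10} 2  {2,3,5,6,7,8,9,10} 20  {3,4,5,6,7,8,9,10} 10
  9 to go: {0,1,4,5,6,7,8,9,10} 2  {1,3,4,5,6,7,8,9,10} 12  {2,3,4,5,6,7,8,9,10} 30
  if 0:j drops first: 42 orders
  if 2:h drops first: 14 orders
heap linearizations: 56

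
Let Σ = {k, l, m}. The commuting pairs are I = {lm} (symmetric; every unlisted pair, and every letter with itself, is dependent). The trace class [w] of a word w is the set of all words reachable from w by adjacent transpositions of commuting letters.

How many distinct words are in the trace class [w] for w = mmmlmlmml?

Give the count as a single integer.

84

drop 0:m onto floor
drop 1:m onto {0:m}
drop 2:m onto {1:m}
drop 3:l onto floor
drop 4:m onto {2:m}
drop 5:l onto {3:l}
drop 6:m onto {4:m}
drop 7:m onto {6:m}
drop 8:l onto {5:l}
ground layer = {0:m, 3:l}
drop-orders for the pieces not yet dropped (sum over which currently-grounded one goes next):
  1 to go: {7} 1  {8} 1
  2 to go: {5,8} 1  {6,7} 1  {7,8} 2
  3 to go: {3,5,8} 1  {4,6,7} 1  {5,7,8} 3  {6,7,8} 3
  4 to go: {2,4,6,7} 1  {3,5,7,8} 4  {4,6,7,8} 4  {5,6,7,8} 6
  5 to go: {1,2,4,6,7} 1  {2,4,6,7,8} 5  {3,5,6,7,8} 10  {4,5,6,7,8} 10
  6 to go: {0,1,2,4,6,7} 1  {1,2,4,6,7,8} 6  {2,4,5,6,7,8} 15  {3,4,5,6,7,8} 20
  7 to go: {0,1,2,4,6,7,8} 7  {1,2,4,5,6,7,8} 21  {2,3,4,5,6,7,8} 35
  if 0:m drops first: 56 orders
  if 3:l drops first: 28 orders
heap linearizations: 84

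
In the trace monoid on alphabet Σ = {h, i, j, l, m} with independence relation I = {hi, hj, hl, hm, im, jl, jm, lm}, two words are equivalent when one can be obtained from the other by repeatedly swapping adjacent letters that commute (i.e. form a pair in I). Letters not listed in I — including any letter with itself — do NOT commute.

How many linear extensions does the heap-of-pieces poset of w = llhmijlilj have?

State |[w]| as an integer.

360

drop 0:l onto floor
drop 1:l onto {0:l}
drop 2:h onto floor
drop 3:m onto floor
drop 4:i onto {1:l}
drop 5:j onto {4:i}
drop 6:l onto {4:i}
drop 7:i onto {5:j, 6:l}
drop 8:l onto {7:i}
drop 9:j onto {7:i}
ground layer = {0:l, 2:h, 3:m}
drop-orders for the pieces not yet dropped (sum over which currently-grounded one goes next):
  1 to go: {2} 1  {3} 1  {8} 1  {9} 1
  2 to go: {2,3} 2  {2,8} 2  {2,9} 2  {3,8} 2  {3,9} 2  {8,9} 2
  3 to go: {2,3,8} 6  {2,3,9} 6  {2,8,9} 6  {3,8,9} 6  {7,8,9} 2
  4 to go: {2,3,8,9} 24  {2,7,8,9} 8  {3,7,8,9} 8  {5,7,8,9} 2  {6,7,8,9} 2
  5 to go: {2,3,7,8,9} 40  {2,5,7,8,9} 10  {2,6,7,8,9} 10  {3,5,7,8,9} 10  {3,6,7,8,9} 10  {5,6,7,8,9} 4
  6 to go: {2,3,5,7,8,9} 60  {2,3,6,7,8,9} 60  {2,5,6,7,8,9} 24  {3,5,6,7,8,9} 24  {4,5,6,7,8,9} 4
  7 to go: {1,4,5,6,7,8,9} 4  {2,3,5,6,7,8,9} 168  {2,4,5,6,7,8,9} 28  {3,4,5,6,7,8,9} 28
  8 to go: {0,1,4,5,6,7,8,9} 4  {1,2,4,5,6,7,8,9} 32  {1,3,4,5,6,7,8,9} 32  {2,3,4,5,6,7,8,9} 224
  if 0:l drops first: 288 orders
  if 2:h drops first: 36 orders
  if 3:m drops first: 36 orders
heap linearizations: 360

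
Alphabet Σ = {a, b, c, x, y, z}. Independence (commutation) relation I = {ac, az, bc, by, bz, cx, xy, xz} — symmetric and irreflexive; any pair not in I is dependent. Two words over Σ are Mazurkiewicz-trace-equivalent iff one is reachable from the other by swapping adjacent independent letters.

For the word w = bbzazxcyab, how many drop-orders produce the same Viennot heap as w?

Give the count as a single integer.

drop 0:b onto floor
drop 1:b onto {0:b}
drop 2:z onto floor
drop 3:a onto {1:b}
drop 4:z onto {2:z}
drop 5:x onto {3:a}
drop 6:c onto {4:z}
drop 7:y onto {3:a, 6:c}
drop 8:a onto {5:x, 7:y}
drop 9:b onto {8:a}
ground layer = {0:b, 2:z}
drop-orders for the pieces not yet dropped (sum over which currently-grounded one goes next):
  1 to go: {9} 1
  2 to go: {8,9} 1
  3 to go: {5,8,9} 1  {7,8,9} 1
  4 to go: {5,7,8,9} 2  {6,7,8,9} 1
  5 to go: {3,5,7,8,9} 2  {4,6,7,8,9} 1  {5,6,7,8,9} 3
  6 to go: {1,3,5,7,8,9} 2  {2,4,6,7,8,9} 1  {3,5,6,7,8,9} 5  {4,5,6,7,8,9} 4
  7 to go: {0,1,3,5,7,8,9} 2  {1,3,5,6,7,8,9} 7  {2,4,5,6,7,8,9} 5  {3,4,5,6,7,8,9} 9
  8 to go: {0,1,3,5,6,7,8,9} 9  {1,3,4,5,6,7,8,9} 16  {2,3,4,5,6,7,8,9} 14
  if 0:b drops first: 30 orders
  if 2:z drops first: 25 orders
heap linearizations: 55

55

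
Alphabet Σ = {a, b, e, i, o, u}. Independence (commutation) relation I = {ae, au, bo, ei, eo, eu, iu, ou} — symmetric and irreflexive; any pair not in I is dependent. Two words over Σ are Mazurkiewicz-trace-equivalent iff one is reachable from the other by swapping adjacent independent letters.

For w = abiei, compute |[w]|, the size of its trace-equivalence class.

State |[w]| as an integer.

3

0(a) covers ∅
1(b) covers 0:a
2(i) covers 1:b
3(e) covers 1:b
4(i) covers 2:i
floor of heap: 0:a
completions by unplaced set U, small U first (add the entries for U minus each lowest piece of U):
  |U|=1: {3}:1  {4}:1
  |U|=2: {2,4}:1  {3,4}:2
  |U|=3: {2,3,4}:3
  start at 0(a): 3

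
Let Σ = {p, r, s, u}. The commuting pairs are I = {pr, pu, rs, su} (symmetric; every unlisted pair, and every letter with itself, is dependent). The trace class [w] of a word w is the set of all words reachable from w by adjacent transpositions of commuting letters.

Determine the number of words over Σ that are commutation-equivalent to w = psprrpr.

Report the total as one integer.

drop 0:p onto floor
drop 1:s onto {0:p}
drop 2:p onto {1:s}
drop 3:r onto floor
drop 4:r onto {3:r}
drop 5:p onto {2:p}
drop 6:r onto {4:r}
ground layer = {0:p, 3:r}
drop-orders for the pieces not yet dropped (sum over which currently-grounded one goes next):
  1 to go: {5} 1  {6} 1
  2 to go: {2,5} 1  {4,6} 1  {5,6} 2
  3 to go: {1,2,5} 1  {2,5,6} 3  {3,4,6} 1  {4,5,6} 3
  4 to go: {0,1,2,5} 1  {1,2,5,6} 4  {2,4,5,6} 6  {3,4,5,6} 4
  5 to go: {0,1,2,5,6} 5  {1,2,4,5,6} 10  {2,3,4,5,6} 10
  if 0:p drops first: 20 orders
  if 3:r drops first: 15 orders
heap linearizations: 35

35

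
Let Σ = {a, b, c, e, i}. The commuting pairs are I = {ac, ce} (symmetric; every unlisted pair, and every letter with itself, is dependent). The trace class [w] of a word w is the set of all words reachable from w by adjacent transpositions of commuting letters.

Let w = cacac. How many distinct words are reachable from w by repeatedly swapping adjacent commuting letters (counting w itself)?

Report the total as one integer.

#0=c has no predecessor
#1=a has no predecessor
#2=c depends on [0:c]
#3=a depends on [1:a]
#4=c depends on [2:c]
sources: [0:c, 1:a]
N(rest) = Σ N(rest − s) over sources s of rest; N(one piece) = 1:
  size 1 → [3]=1  [4]=1
  size 2 → [1,3]=1  [2,4]=1  [3,4]=2
  size 3 → [0,2,4]=1  [1,3,4]=3  [2,3,4]=3
  first=0(c) contributes 6
  first=1(a) contributes 4
|[w]| = 10

10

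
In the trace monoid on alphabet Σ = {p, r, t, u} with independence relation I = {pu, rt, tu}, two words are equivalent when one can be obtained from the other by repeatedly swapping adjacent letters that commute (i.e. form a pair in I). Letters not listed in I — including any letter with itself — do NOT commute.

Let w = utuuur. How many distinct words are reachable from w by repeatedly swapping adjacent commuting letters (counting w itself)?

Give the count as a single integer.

6

drop 0:u onto floor
drop 1:t onto floor
drop 2:u onto {0:u}
drop 3:u onto {2:u}
drop 4:u onto {3:u}
drop 5:r onto {4:u}
ground layer = {0:u, 1:t}
drop-orders for the pieces not yet dropped (sum over which currently-grounded one goes next):
  1 to go: {1} 1  {5} 1
  2 to go: {1,5} 2  {4,5} 1
  3 to go: {1,4,5} 3  {3,4,5} 1
  4 to go: {1,3,4,5} 4  {2,3,4,5} 1
  if 0:u drops first: 5 orders
  if 1:t drops first: 1 orders
heap linearizations: 6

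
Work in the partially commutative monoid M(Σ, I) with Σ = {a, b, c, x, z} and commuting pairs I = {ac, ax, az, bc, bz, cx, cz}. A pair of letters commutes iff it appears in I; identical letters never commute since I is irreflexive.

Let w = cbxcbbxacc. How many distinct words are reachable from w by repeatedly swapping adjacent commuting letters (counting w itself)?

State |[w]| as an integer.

420

drop 0:c onto floor
drop 1:b onto floor
drop 2:x onto {1:b}
drop 3:c onto {0:c}
drop 4:b onto {2:x}
drop 5:b onto {4:b}
drop 6:x onto {5:b}
drop 7:a onto {5:b}
drop 8:c onto {3:c}
drop 9:c onto {8:c}
ground layer = {0:c, 1:b}
drop-orders for the pieces not yet dropped (sum over which currently-grounded one goes next):
  1 to go: {6} 1  {7} 1  {9} 1
  2 to go: {6,7} 2  {6,9} 2  {7,9} 2  {8,9} 1
  3 to go: {3,8,9} 1  {5,6,7} 2  {6,7,9} 6  {6,8,9} 3  {7,8,9} 3
  4 to go: {0,3,8,9} 1  {3,6,8,9} 4  {3,7,8,9} 4  {4,5,6,7} 2  {5,6,7,9} 8  {6,7,8,9} 12
  5 to go: {0,3,6,8,9} 5  {0,3,7,8,9} 5  {2,4,5,6,7} 2  {3,6,7,8,9} 20  {4,5,6,7,9} 10  {5,6,7,8,9} 20
  6 to go: {0,3,6,7,8,9} 30  {1,2,4,5,6,7} 2  {2,4,5,6,7,9} 12  {3,5,6,7,8,9} 40  {4,5,6,7,8,9} 30
  7 to go: {0,3,5,6,7,8,9} 70  {1,2,4,5,6,7,9} 14  {2,4,5,6,7,8,9} 42  {3,4,5,6,7,8,9} 70
  8 to go: {0,3,4,5,6,7,8,9} 140  {1,2,4,5,6,7,8,9} 56  {2,3,4,5,6,7,8,9} 112
  if 0:c drops first: 168 orders
  if 1:b drops first: 252 orders
heap linearizations: 420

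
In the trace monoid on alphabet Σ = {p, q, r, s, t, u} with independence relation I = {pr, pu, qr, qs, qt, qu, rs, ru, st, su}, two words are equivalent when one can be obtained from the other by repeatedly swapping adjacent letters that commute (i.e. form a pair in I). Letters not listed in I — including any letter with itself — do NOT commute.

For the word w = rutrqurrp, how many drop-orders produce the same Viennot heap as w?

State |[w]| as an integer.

240

drop 0:r onto floor
drop 1:u onto floor
drop 2:t onto {0:r, 1:u}
drop 3:r onto {2:t}
drop 4:q onto floor
drop 5:u onto {2:t}
drop 6:r onto {3:r}
drop 7:r onto {6:r}
drop 8:p onto {2:t, 4:q}
ground layer = {0:r, 1:u, 4:q}
drop-orders for the pieces not yet dropped (sum over which currently-grounded one goes next):
  1 to go: {5} 1  {7} 1  {8} 1
  2 to go: {4,8} 1  {5,7} 2  {5,8} 2  {6,7} 1  {7,8} 2
  3 to go: {3,6,7} 1  {4,5,8} 3  {4,7,8} 3  {5,6,7} 3  {5,7,8} 6  {6,7,8} 3
  4 to go: {3,5,6,7} 4  {3,6,7,8} 4  {4,5,7,8} 12  {4,6,7,8} 6  {5,6,7,8} 12
  5 to go: {3,4,6,7,8} 10  {3,5,6,7,8} 20  {4,5,6,7,8} 30
  6 to go: {2,3,5,6,7,8} 20  {3,4,5,6,7,8} 60
  7 to go: {0,2,3,5,6,7,8} 20  {1,2,3,5,6,7,8} 20  {2,3,4,5,6,7,8} 80
  if 0:r drops first: 100 orders
  if 1:u drops first: 100 orders
  if 4:q drops first: 40 orders
heap linearizations: 240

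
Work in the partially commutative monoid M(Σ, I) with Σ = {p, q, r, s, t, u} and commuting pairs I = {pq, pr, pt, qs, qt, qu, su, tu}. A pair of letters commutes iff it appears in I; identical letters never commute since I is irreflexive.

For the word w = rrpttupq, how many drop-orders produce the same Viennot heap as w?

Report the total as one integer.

120

drop 0:r onto floor
drop 1:r onto {0:r}
drop 2:p onto floor
drop 3:t onto {1:r}
drop 4:t onto {3:t}
drop 5:u onto {1:r, 2:p}
drop 6:p onto {5:u}
drop 7:q onto {1:r}
ground layer = {0:r, 2:p}
drop-orders for the pieces not yet dropped (sum over which currently-grounded one goes next):
  1 to go: {4} 1  {6} 1  {7} 1
  2 to go: {3,4} 1  {4,6} 2  {4,7} 2  {5,6} 1  {6,7} 2
  3 to go: {2,5,6} 1  {3,4,6} 3  {3,4,7} 3  {4,5,6} 3  {4,6,7} 6  {5,6,7} 3
  4 to go: {2,4,5,6} 4  {2,5,6,7} 4  {3,4,5,6} 6  {3,4,6,7} 12  {4,5,6,7} 12
  5 to go: {2,3,4,5,6} 10  {2,4,5,6,7} 20  {3,4,5,6,7} 30
  6 to go: {1,3,4,5,6,7} 30  {2,3,4,5,6,7} 60
  if 0:r drops first: 90 orders
  if 2:p drops first: 30 orders
heap linearizations: 120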